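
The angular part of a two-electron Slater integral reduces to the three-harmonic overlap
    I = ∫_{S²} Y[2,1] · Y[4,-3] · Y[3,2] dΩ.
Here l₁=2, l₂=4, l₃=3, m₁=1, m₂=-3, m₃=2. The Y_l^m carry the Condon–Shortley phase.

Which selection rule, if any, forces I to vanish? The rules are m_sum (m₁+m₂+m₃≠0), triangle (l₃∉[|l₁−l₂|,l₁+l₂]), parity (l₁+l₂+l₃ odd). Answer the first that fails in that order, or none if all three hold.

parity

azimuthal sum: 1 − 3 + 2 = 0  ✓
2 ≤ 3 ≤ 6 (triangle on l)  ✓
L = 2 + 4 + 3 = 9 (odd)  ✗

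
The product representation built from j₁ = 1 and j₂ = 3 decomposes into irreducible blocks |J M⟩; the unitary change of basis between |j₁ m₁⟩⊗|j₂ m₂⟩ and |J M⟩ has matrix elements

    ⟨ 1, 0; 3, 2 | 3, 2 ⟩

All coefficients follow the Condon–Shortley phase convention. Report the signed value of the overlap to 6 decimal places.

√[7·1!1!5!/8! · 1!1!5!1!5!1!] = √(300)
  +(−1)^0/∏(0,1,1,5,0,0)! = 1/120  (running 1/120)
  +(−1)^1/∏(1,0,0,4,1,1)! = -1/24  (running -1/30)
⟨..|..⟩ = √(300)·(-1/30) = -0.577350

−√(1/3) = -0.577350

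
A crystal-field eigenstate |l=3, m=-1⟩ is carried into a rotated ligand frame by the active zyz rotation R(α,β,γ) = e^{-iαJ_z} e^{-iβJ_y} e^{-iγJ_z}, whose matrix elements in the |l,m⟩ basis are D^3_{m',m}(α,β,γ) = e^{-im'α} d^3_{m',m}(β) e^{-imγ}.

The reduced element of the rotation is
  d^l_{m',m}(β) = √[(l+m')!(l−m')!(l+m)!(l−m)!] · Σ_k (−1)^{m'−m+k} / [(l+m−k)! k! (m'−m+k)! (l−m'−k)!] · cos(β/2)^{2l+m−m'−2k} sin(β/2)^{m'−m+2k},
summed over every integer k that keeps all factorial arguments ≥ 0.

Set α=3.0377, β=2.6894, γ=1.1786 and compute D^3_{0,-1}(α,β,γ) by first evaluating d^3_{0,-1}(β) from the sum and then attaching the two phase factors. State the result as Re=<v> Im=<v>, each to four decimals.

Re=-0.2202 Im=-0.5324

First d^3_{0,-1}(β=2.6894), then the phase factors e^{-i(0)α} and e^{-i(-1)γ}:
With c≡cos(β/2)=0.224175 and s≡sin(β/2)=0.974549, N=[6·6·2·24]^{1/2}=41.569219
The bounds max(0,m−m')=0 and min(l+m,l−m')=2 give 3 terms
  k=0: (−1)^1·41.5692/(12)·0.2242^5·0.9745^1 = -0.001911
  k=1: (−1)^2·41.5692/(4)·0.2242^3·0.9745^3 = +0.108364
  k=2: (−1)^3·41.5692/(12)·0.2242^1·0.9745^5 = -0.682647
d^3_{0,-1}(2.6894) = -0.001911 +0.108364 -0.682647 = -0.576194
Attach z-rotation phases: D = e^{-i(0)(3.0377)}·(-0.576194)·e^{-i(-1)(1.1786)} = -0.220232-0.532445i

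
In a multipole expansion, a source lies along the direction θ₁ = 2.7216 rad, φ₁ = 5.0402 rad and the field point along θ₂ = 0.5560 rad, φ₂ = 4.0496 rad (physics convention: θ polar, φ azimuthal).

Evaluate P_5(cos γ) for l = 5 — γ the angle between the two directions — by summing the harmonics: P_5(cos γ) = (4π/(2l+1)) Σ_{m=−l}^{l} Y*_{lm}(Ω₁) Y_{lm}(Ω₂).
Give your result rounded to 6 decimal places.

0.286795

Term-by-term m-sum for l=5 (normalisation 4π/11 = 1.142397):
  term(m=-5) = (0.000024, -0.000097)   from Y*(Ω₁)=(0.005219, 0.000357), Y(Ω₂)=(0.003260, -0.018727)
  term(m=-4) = (0.002443, 0.002622)   from Y*(Ω₁)=(-0.009508, -0.035806), Y(Ω₂)=(-0.085335, 0.045564)
  term(m=-3) = (-0.042001, 0.007201)   from Y*(Ω₁)=(-0.126967, 0.084527), Y(Ω₂)=(0.255377, 0.113301)
  term(m=-2) = (0.071948, -0.165355)   from Y*(Ω₁)=(0.306165, 0.235475), Y(Ω₂)=(-0.113343, -0.452911)
  term(m=-1) = (0.086916, 0.132606)   from Y*(Ω₁)=(0.165045, -0.485312), Y(Ω₂)=(-0.190320, 0.243818)
  term(m=+0) = (0.012388, 0.000000)   from Y*(Ω₁)=(-0.046004, -0.000000), Y(Ω₂)=(-0.269290, 0.000000)
  term(m=+1) = (0.086916, -0.132606)   from Y*(Ω₁)=(-0.165045, -0.485312), Y(Ω₂)=(0.190320, 0.243818)
  term(m=+2) = (0.071948, 0.165355)   from Y*(Ω₁)=(0.306165, -0.235475), Y(Ω₂)=(-0.113343, 0.452911)
  term(m=+3) = (-0.042001, -0.007201)   from Y*(Ω₁)=(0.126967, 0.084527), Y(Ω₂)=(-0.255377, 0.113301)
  term(m=+4) = (0.002443, -0.002622)   from Y*(Ω₁)=(-0.009508, 0.035806), Y(Ω₂)=(-0.085335, -0.045564)
  term(m=+5) = (0.000024, 0.000097)   from Y*(Ω₁)=(-0.005219, 0.000357), Y(Ω₂)=(-0.003260, -0.018727)
Σ over m = (0.251046, 0.000000); ×(4π/11) → (0.286795, 0.000000). Real part: 0.286795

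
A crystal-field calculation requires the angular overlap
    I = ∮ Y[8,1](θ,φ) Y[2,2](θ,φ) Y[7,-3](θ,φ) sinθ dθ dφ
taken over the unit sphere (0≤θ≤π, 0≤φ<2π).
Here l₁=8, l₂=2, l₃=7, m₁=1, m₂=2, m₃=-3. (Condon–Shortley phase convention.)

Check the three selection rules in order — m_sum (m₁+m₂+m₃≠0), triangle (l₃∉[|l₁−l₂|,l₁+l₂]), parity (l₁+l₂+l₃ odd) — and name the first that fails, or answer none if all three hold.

m₁+m₂+m₃ = 1 + 2 − 3 = 0  ✓
triangle: |8−2|=6 ≤ l₃=7 ≤ 8+2=10  ✓
parity: l₁+l₂+l₃ = 17 is odd  ✗

parity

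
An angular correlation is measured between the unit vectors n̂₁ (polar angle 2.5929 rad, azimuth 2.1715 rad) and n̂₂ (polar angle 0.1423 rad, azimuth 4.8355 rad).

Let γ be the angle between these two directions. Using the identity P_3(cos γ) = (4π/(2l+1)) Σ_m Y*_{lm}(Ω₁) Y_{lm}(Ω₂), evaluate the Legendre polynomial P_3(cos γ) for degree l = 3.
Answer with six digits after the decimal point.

Addition theorem: P_3(cos γ) = (4π/7) Σ_m Y*_{lm}(Ω₁) Y_{lm}(Ω₂), m = −3…3:
  term(m=-3) = -0.000010-0.000070i   from Y*(Ω₁)=+0.057622+0.013572i, Y(Ω₂)=-0.000430-0.001110i
  term(m=-2) = -0.002787-0.003941i   from Y*(Ω₁)=+0.085643+0.221207i, Y(Ω₂)=-0.019734+0.004960i
  term(m=-1) = -0.070629-0.036554i   from Y*(Ω₁)=-0.251508+0.367074i, Y(Ω₂)=+0.021947+0.177372i
  term(m=+0) = -0.142938-0.000000i   from Y*(Ω₁)=-0.203714-0.000000i, Y(Ω₂)=+0.701660+0.000000i
  term(m=+1) = -0.070629+0.036554i   from Y*(Ω₁)=+0.251508+0.367074i, Y(Ω₂)=-0.021947+0.177372i
  term(m=+2) = -0.002787+0.003941i   from Y*(Ω₁)=+0.085643-0.221207i, Y(Ω₂)=-0.019734-0.004960i
  term(m=+3) = -0.000010+0.000070i   from Y*(Ω₁)=-0.057622+0.013572i, Y(Ω₂)=+0.000430-0.001110i
Accumulated sum -0.289789-0.000000i; after 4π/(2l+1) scaling, -0.520228-0.000000i ⇒ P_3 = -0.520228

-0.520228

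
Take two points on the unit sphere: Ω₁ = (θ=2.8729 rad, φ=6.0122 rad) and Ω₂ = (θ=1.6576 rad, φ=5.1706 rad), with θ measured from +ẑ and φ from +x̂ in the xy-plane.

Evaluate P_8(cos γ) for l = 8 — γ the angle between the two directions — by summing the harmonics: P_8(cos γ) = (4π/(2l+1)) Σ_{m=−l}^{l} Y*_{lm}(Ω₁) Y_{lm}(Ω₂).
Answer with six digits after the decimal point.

-0.172128

Summing Y*_{l m}(θ₁,φ₁)·Y_{l m}(θ₂,φ₂) over m ∈ [−8, 8]; prefactor 4π/(2·8+1) = 0.739198:
  term(m=-8) = (0.000006, 0.000003)   from Y*(Ω₁)=(-0.000007, -0.000011), Y(Ω₂)=(-0.432981, 0.250269)
  term(m=-7) = (0.000030, -0.000012)   from Y*(Ω₁)=(0.000059, 0.000175), Y(Ω₂)=(-0.011461, -0.173704)
  term(m=-6) = (-0.000184, 0.000525)   from Y*(Ω₁)=(-0.000094, -0.001703), Y(Ω₂)=(-0.301698, -0.124836)
  term(m=-5) = (0.001092, 0.001978)   from Y*(Ω₁)=(-0.002423, 0.011049), Y(Ω₂)=(0.150129, -0.131742)
  term(m=-4) = (-0.014555, -0.003328)   from Y*(Ω₁)=(0.025935, -0.048994), Y(Ω₂)=(-0.069773, -0.260137)
  term(m=-3) = (-0.033840, 0.023995)   from Y*(Ω₁)=(-0.135683, 0.143375), Y(Ω₂)=(0.206121, 0.040960)
  term(m=-2) = (0.013006, -0.115223)   from Y*(Ω₁)=(0.408308, -0.245847), Y(Ω₂)=(0.148082, -0.193034)
  term(m=-1) = (-0.090739, -0.101558)   from Y*(Ω₁)=(-0.612655, 0.170207), Y(Ω₂)=(0.094742, 0.192087)
  term(m=+0) = (0.017511, 0.000000)   from Y*(Ω₁)=(0.074356, -0.000000), Y(Ω₂)=(0.235495, 0.000000)
  term(m=+1) = (-0.090739, 0.101558)   from Y*(Ω₁)=(0.612655, 0.170207), Y(Ω₂)=(-0.094742, 0.192087)
  term(m=+2) = (0.013006, 0.115223)   from Y*(Ω₁)=(0.408308, 0.245847), Y(Ω₂)=(0.148082, 0.193034)
  term(m=+3) = (-0.033840, -0.023995)   from Y*(Ω₁)=(0.135683, 0.143375), Y(Ω₂)=(-0.206121, 0.040960)
  term(m=+4) = (-0.014555, 0.003328)   from Y*(Ω₁)=(0.025935, 0.048994), Y(Ω₂)=(-0.069773, 0.260137)
  term(m=+5) = (0.001092, -0.001978)   from Y*(Ω₁)=(0.002423, 0.011049), Y(Ω₂)=(-0.150129, -0.131742)
  term(m=+6) = (-0.000184, -0.000525)   from Y*(Ω₁)=(-0.000094, 0.001703), Y(Ω₂)=(-0.301698, 0.124836)
  term(m=+7) = (0.000030, 0.000012)   from Y*(Ω₁)=(-0.000059, 0.000175), Y(Ω₂)=(0.011461, -0.173704)
  term(m=+8) = (0.000006, -0.000003)   from Y*(Ω₁)=(-0.000007, 0.000011), Y(Ω₂)=(-0.432981, -0.250269)
Σ over m = (-0.232858, 0.000000); ×(4π/17) → (-0.172128, 0.000000). Real part: -0.172128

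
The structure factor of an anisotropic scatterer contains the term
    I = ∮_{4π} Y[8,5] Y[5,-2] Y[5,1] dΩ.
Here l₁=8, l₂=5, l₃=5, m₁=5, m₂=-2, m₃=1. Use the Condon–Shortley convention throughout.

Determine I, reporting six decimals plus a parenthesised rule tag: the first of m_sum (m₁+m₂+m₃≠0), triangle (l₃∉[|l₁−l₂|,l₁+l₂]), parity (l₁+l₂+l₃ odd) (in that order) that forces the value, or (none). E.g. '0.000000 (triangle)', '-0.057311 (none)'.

5 − 2 + 1 = 4 ≠ 0: azimuthal integral kills it; I = 0

0.000000 (m_sum)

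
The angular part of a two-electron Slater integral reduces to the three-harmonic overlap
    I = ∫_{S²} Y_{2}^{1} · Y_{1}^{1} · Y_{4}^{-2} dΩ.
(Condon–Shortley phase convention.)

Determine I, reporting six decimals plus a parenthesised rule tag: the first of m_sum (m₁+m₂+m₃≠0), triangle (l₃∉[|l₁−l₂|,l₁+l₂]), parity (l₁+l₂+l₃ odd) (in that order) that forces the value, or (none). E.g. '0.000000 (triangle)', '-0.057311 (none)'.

0.000000 (triangle)

|2−1|≤4≤2+1 violated ⇒ I = 0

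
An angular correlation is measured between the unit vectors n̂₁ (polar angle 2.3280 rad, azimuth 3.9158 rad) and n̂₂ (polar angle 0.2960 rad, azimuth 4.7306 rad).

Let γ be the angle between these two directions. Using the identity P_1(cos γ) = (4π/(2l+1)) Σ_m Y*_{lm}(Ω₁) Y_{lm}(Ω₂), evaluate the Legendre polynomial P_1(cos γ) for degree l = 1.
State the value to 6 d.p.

-0.511589

Expand P_1 via completeness: Σ_{m} conj(Y_{1,m}) at Ω₁ times Y_{1,m} at Ω₂ —
  m=-1: Y*=-0.179524-0.175550i  Y=+0.001835+0.100763i  product +0.017359-0.018412i
  m=+0: Y*=-0.335617-0.000000i  Y=+0.467354+0.000000i  product -0.156852-0.000000i
  m=+1: Y*=+0.179524-0.175550i  Y=-0.001835+0.100763i  product +0.017359+0.018412i
Σ over m = -0.122133+0.000000i; ×(4π/3) → -0.511589+0.000000i. Real part: -0.511589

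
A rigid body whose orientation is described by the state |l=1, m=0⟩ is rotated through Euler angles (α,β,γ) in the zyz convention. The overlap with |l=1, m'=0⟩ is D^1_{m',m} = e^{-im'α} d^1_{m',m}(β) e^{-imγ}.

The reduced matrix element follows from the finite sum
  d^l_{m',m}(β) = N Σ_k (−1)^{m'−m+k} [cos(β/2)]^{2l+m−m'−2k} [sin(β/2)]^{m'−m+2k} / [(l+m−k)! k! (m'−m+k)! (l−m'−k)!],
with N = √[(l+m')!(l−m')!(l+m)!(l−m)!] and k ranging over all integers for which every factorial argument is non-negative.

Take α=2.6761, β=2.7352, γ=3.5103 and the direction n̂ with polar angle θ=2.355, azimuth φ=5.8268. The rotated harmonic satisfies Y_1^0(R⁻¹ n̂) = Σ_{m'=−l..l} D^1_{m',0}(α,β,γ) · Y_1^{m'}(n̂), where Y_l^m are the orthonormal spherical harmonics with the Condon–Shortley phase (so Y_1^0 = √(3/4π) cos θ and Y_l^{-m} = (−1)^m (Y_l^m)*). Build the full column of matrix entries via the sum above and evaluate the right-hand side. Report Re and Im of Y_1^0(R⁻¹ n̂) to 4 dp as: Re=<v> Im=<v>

Re=0.1802 Im=0.0000

Need the full column D^1_{m',0} for m'=−1..1 at α=2.6761, β=2.7352, γ=3.5103.
cos(β/2)=0.201801, sin(β/2)=0.979427
d^1_{-1,0}: single k=1 term ⇒ +0.279518;  D = -0.249778+0.125465i
d^1_{0,0}: k∈[0..1] ⇒ +0.040724 -0.959276 = -0.918553;  D = -0.918553+0.000000i
d^1_{1,0}: single k=0 term ⇒ -0.279518;  D = +0.249778+0.125465i
Y_1^{m'}(θ=2.355,φ=5.8268) and Σ D·Y over m':
  (-0.2498+0.1255i)·(+0.2196+0.1078i)  (-0.9186+0.0000i)·(-0.3451+0.0000i)  (+0.2498+0.1255i)·(-0.2196+0.1078i)
Y_1^0(R⁻¹ n̂) = +0.180245+0.000000i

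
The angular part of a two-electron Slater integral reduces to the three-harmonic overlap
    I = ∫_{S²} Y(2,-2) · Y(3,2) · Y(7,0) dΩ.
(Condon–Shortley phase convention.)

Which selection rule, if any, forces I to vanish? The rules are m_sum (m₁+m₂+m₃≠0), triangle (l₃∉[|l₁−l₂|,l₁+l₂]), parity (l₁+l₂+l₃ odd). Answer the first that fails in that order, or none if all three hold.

azimuthal sum: -2 + 2 + 0 = 0  ✓
l₃ must lie in [1,5]; have l₃=7  ✗
L = 2 + 3 + 7 = 12 (even)

triangle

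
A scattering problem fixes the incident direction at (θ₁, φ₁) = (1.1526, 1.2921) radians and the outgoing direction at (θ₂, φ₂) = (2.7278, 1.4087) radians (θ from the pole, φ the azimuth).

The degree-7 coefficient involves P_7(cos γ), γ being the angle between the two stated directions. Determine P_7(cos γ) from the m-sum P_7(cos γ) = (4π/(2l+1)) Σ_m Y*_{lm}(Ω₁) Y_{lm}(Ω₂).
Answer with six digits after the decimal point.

Summing Y*_{l m}(θ₁,φ₁)·Y_{l m}(θ₂,φ₂) over m ∈ [−7, 7]; prefactor 4π/(2·7+1) = 0.837758:
  m=-7: (-0.247106, 0.098720) × (-0.000770, 0.000359) = (0.000155, -0.000165)  (running Σ = (0.000155, -0.000165))
  m=-6: (0.044782, 0.440202) × (0.004077, 0.005982) = (-0.002451, 0.002063)  (running Σ = (-0.002296, 0.001898))
  m=-5: (0.263316, 0.047185) × (0.027659, -0.026305) = (0.008524, -0.005621)  (running Σ = (0.006229, -0.003724))
  m=-4: (-0.078337, 0.159712) × (-0.110563, -0.083769) = (0.022040, -0.011096)  (running Σ = (0.028269, -0.014820))
  m=-3: (0.250299, 0.226127) × (-0.161903, 0.306268) = (-0.109780, 0.040048)  (running Σ = (-0.081511, 0.025228))
  m=-2: (-0.033669, 0.020987) × (0.511158, 0.171774) = (-0.020815, 0.004944)  (running Σ = (-0.102326, 0.030172))
  m=-1: (0.091934, 0.321287) × (0.054074, -0.330665) = (0.111210, -0.013026)  (running Σ = (0.008883, 0.017146))
  m=0: (0.000733, -0.000000) × (0.325619, 0.000000) = (0.000239, 0.000000)  (running Σ = (0.009122, 0.017146))
  m=1: (-0.091934, 0.321287) × (-0.054074, -0.330665) = (0.111210, 0.013026)  (running Σ = (0.120332, 0.030172))
  m=2: (-0.033669, -0.020987) × (0.511158, -0.171774) = (-0.020815, -0.004944)  (running Σ = (0.099516, 0.025228))
  m=3: (-0.250299, 0.226127) × (0.161903, 0.306268) = (-0.109780, -0.040048)  (running Σ = (-0.010263, -0.014820))
  m=4: (-0.078337, -0.159712) × (-0.110563, 0.083769) = (0.022040, 0.011096)  (running Σ = (0.011777, -0.003724))
  m=5: (-0.263316, 0.047185) × (-0.027659, -0.026305) = (0.008524, 0.005621)  (running Σ = (0.020301, 0.001898))
  m=6: (0.044782, -0.440202) × (0.004077, -0.005982) = (-0.002451, -0.002063)  (running Σ = (0.017851, -0.000165))
  m=7: (0.247106, 0.098720) × (0.000770, 0.000359) = (0.000155, 0.000165)  (running Σ = (0.018005, 0.000000))
Accumulated sum (0.018005, 0.000000); after 4π/(2l+1) scaling, (0.015084, 0.000000) ⇒ P_7 = 0.015084

0.015084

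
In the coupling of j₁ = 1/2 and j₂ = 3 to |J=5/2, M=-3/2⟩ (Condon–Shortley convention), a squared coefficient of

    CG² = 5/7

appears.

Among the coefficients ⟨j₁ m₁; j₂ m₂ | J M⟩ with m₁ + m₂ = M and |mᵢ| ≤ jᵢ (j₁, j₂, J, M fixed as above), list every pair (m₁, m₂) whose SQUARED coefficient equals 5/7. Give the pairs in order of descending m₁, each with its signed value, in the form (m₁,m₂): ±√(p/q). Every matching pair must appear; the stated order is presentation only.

Admissible pairs with m₁+m₂ = M = -3/2: (-1/2,-1), (1/2,-2)
  (m₁,m₂)=(1/2,-2): CG² = 5/7, CG = +√(5/7)   ← matches the target
  (m₁,m₂)=(-1/2,-1): CG² = 2/7, CG = −√(2/7)
Pairs with CG² = 5/7: (1/2,-2): +√(5/7)

(1/2,-2): +√(5/7)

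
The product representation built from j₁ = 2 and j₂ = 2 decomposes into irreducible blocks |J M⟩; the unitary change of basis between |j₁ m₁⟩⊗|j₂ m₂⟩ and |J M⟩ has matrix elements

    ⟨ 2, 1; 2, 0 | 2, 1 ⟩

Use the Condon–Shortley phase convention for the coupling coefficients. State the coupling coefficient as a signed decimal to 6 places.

−√(1/14) = -0.267261

j₁+j₂−J=2  J+j₁−j₂=2  J−j₁+j₂=2  j₁+j₂+J+1=7
(j₁±m₁, j₂±m₂, J±M) = (3,1,2,2,3,1)
P² = 8/7
sum k=0..1:
  [0] +1/4 = 1/4
  [1] −1/2 = -1/2
S = -1/4
C² = P²·S² = 1/14 ; C = -0.267261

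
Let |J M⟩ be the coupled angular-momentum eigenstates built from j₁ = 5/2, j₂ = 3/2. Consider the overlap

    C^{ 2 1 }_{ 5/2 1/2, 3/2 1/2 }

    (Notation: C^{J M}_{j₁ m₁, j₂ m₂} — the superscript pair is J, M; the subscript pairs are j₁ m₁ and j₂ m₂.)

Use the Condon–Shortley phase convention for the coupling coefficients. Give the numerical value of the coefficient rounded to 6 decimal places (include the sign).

triangle: 2!×3!×1!/7! = 12/5040
(j±m)!: 3!×2!×2!×1!×3!×1! = 144
prefactor² = (2J+1)×Δ×N² = 12/7
  k=1: −1/(1!×1!×1!×1!×2!×0!) = -1/2
  k=2: +1/(2!×0!×0!×0!×3!×1!) = 1/12
Σ = -5/12  ⇒  CG² = 12/7×(-5/12)² = 25/84
CG = −√(25/84) = -0.545545

-0.545545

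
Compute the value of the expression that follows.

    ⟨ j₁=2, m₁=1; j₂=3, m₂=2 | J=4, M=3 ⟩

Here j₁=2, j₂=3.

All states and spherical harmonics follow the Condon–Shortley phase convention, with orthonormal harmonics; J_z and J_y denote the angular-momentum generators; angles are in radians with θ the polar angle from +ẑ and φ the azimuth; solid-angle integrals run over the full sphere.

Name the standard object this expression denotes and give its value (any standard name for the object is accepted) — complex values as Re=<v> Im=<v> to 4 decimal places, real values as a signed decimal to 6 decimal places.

Clebsch–Gordan coefficient, −√(1/20) ≈ -0.223607

This is a Clebsch–Gordan (vector-coupling) coefficient.
√[9·1!3!5!/10! · 3!1!5!1!7!1!] = √(6480)
  +(−1)^0/∏(0,1,1,5,2,0)! = 1/240  (running 1/240)
  +(−1)^1/∏(1,0,0,4,3,1)! = -1/144  (running -1/360)
⟨..|..⟩ = √(6480)·(-1/360) = -0.223607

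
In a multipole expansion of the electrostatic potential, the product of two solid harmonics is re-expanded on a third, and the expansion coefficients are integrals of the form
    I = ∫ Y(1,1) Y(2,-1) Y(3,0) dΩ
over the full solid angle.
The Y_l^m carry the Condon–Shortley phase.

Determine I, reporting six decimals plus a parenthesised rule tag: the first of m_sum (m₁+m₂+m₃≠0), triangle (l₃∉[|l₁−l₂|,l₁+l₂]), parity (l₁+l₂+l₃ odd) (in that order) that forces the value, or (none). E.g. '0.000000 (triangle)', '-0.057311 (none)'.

0.143048 (none)

Rules hold: Σm=0, L=6 even, 1≤3≤3.
N = 3·5·7 = 105
Δ = 0!·2!·4!/7! = 1/105
Racah Σ t=0..0: t=0:+1/4 = 1/4
⇒ 3j(1 2 3; 0 0 0)² = 3/35, sgn -1
Racah Σ t=0..0: t=0:+1/12 = 1/12
⇒ 3j(1 2 3; 1 -1 0)² = 1/35, sgn -1
4πI² = N·(3j₀)²·(3jₘ)² = 9/35
I = +1·√(0.257143/4π) = 0.14304817
No selection rule forces the value: the integral is nonzero (none).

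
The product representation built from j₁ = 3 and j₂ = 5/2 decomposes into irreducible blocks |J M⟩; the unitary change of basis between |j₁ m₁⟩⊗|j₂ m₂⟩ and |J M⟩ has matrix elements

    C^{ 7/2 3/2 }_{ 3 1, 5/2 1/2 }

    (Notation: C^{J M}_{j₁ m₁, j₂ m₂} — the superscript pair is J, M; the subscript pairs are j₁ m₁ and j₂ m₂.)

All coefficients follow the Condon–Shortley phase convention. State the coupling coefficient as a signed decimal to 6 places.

-0.487950

triangle: 2!·4!·3!/10! = 288/3628800
(j±m)!: 4!·2!·3!·2!·5!·2! = 138240
prefactor² = (2J+1)·Δ·N² = 3072/35
  k=0: +1/(0!·2!·2!·3!·2!·0!) = 1/48
  k=1: −1/(1!·1!·1!·2!·3!·1!) = -1/12
  k=2: +1/(2!·0!·0!·1!·4!·2!) = 1/96
Σ = -5/96  ⇒  CG² = 3072/35·(-5/96)² = 5/21
CG = −√(5/21) = -0.487950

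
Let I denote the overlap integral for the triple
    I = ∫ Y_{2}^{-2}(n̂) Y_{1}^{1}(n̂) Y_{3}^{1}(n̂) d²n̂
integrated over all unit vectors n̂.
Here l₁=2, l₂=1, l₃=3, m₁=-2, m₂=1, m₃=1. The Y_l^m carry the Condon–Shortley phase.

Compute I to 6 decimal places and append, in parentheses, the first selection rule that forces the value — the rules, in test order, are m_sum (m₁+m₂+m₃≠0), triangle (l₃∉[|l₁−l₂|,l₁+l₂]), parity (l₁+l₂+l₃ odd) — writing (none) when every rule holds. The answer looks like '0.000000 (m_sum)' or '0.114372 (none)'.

-0.082589 (none)

Checks pass: Σm=0; 6 even; l₃=3∈[1,3].
(2·2+1)(2·1+1)(2·3+1) = 105
Δ: 0! 4! 2! / 7! → 1/105
sum: t=0:+1/4 = 1/4
3j²(2 1 3; 0 0 0) = Δ·Π!·Σ² = 3/35  (sign -1)
sum: t=0:+1/48 = 1/48
3j²(2 1 3; -2 1 1) = Δ·Π!·Σ² = 1/105  (sign +1)
combine: 4πI² = 105·3/35·1/105 = 3/35
take √, sign -1: I = -0.08258890
No selection rule forces the value: the integral is nonzero (none).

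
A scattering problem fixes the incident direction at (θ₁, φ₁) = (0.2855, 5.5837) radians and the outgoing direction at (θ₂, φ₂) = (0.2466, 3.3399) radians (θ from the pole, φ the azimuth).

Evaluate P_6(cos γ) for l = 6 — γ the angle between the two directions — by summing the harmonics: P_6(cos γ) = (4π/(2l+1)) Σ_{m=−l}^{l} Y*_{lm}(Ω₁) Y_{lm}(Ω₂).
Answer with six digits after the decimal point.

Term-by-term m-sum for l=6 (normalisation 4π/13 = 0.966644):
  term(m=-6) = +0.000000+0.000000i   from Y*(Ω₁)=-0.000119+0.000210i, Y(Ω₂)=+0.000038-0.000095i
  term(m=-5) = +0.000001-0.000004i   from Y*(Ω₁)=-0.002667+0.000991i, Y(Ω₂)=-0.000770+0.001177i
  term(m=-4) = -0.000218+0.000105i   from Y*(Ω₁)=-0.019291-0.006903i, Y(Ω₂)=+0.008305-0.008436i
  term(m=-3) = +0.006053+0.002910i   from Y*(Ω₁)=-0.050109-0.085983i, Y(Ω₂)=-0.055891+0.037822i
  term(m=-2) = -0.018372-0.080348i   from Y*(Ω₁)=+0.054774-0.315632i, Y(Ω₂)=+0.237315-0.099390i
  term(m=-1) = -0.216320+0.271365i   from Y*(Ω₁)=+0.455934-0.383627i, Y(Ω₂)=-0.570999+0.114741i
  term(m=+0) = +0.145296+0.000000i   from Y*(Ω₁)=+0.313858-0.000000i, Y(Ω₂)=+0.462937+0.000000i
  term(m=+1) = -0.216320-0.271365i   from Y*(Ω₁)=-0.455934-0.383627i, Y(Ω₂)=+0.570999+0.114741i
  term(m=+2) = -0.018372+0.080348i   from Y*(Ω₁)=+0.054774+0.315632i, Y(Ω₂)=+0.237315+0.099390i
  term(m=+3) = +0.006053-0.002910i   from Y*(Ω₁)=+0.050109-0.085983i, Y(Ω₂)=+0.055891+0.037822i
  term(m=+4) = -0.000218-0.000105i   from Y*(Ω₁)=-0.019291+0.006903i, Y(Ω₂)=+0.008305+0.008436i
  term(m=+5) = +0.000001+0.000004i   from Y*(Ω₁)=+0.002667+0.000991i, Y(Ω₂)=+0.000770+0.001177i
  term(m=+6) = +0.000000-0.000000i   from Y*(Ω₁)=-0.000119-0.000210i, Y(Ω₂)=+0.000038+0.000095i
Accumulated sum -0.312417-0.000000i; after 4π/(2l+1) scaling, -0.301996-0.000000i ⇒ P_6 = -0.301996

-0.301996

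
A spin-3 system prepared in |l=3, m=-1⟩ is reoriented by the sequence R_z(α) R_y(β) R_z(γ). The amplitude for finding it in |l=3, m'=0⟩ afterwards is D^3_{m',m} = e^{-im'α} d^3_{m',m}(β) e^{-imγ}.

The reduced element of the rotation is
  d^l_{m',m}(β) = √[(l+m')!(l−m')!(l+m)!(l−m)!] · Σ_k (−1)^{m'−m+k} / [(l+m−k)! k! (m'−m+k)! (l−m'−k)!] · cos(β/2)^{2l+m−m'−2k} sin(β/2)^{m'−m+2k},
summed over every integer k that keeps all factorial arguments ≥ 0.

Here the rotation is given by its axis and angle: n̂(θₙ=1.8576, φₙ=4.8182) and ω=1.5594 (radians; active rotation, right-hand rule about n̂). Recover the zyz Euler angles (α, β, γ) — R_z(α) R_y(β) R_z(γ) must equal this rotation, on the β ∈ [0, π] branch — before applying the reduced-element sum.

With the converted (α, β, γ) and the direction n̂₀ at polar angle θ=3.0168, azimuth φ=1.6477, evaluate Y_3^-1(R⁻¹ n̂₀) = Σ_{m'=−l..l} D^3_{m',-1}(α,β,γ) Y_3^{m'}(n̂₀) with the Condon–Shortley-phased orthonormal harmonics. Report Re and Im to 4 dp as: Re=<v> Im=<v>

Re=0.3064 Im=-0.0806

Axis–angle → zyz. n̂ = (sinθₙcosφₙ, sinθₙsinφₙ, cosθₙ) = (+0.101300, -0.953789, -0.282888), ω = 1.5594.
R = I cosω + sinω [n̂]ₓ + (1−cosω) n̂n̂ᵀ gives
  R = [+0.021541, +0.187352, -0.982057; -0.378387, +0.910742, +0.165447; +0.925397, +0.368034, +0.090510]
β = atan2(√(R₁₃²+R₂₃²), R₃₃) = 1.480163; α = atan2(R₂₃, R₁₃) mod 2π = 2.974690; γ = atan2(R₃₂, −R₃₁) mod 2π = 2.763068
Need the full column D^3_{m',-1} for m'=−3..3 at α=2.9747, β=1.4802, γ=2.7631.
cos(β/2)=0.738414, sin(β/2)=0.674348
d^3_{-3,-1}: single k=2 term ⇒ +0.523616;  D = +0.333931-0.403315i
d^3_{-2,-1}: k∈[1..2] ⇒ +0.468148 -0.780875 = -0.312727;  D = +0.236685-0.204398i
d^3_{-1,-1}: k∈[0..2] ⇒ +0.162106 -1.081576 +0.676530 = -0.242941;  D = -0.207691+0.126034i
d^3_{0,-1}: k∈[0..2] ⇒ -0.512830 +1.283108 -0.356706 = +0.413572;  D = -0.384296+0.152836i
d^3_{1,-1}: k∈[0..2] ⇒ +0.811182 -0.902040 +0.094038 = +0.003181;  D = +0.003110-0.000668i
d^3_{2,-1}: k∈[0..1] ⇒ -0.780875 +0.325627 = -0.455248;  D = +0.454793-0.020351i
d^3_{3,-1}: single k=0 term ⇒ +0.436698;  D = +0.433442+0.053225i
Y_3^{m'}(θ=3.0168,φ=1.6477) and Σ D·Y over m':
  (+0.3339-0.4033i)·(+0.0002+0.0008i)  (+0.2367-0.2044i)·(+0.0155-0.0024i)  (-0.2077+0.1260i)·(-0.0121-0.1573i)  (-0.3843+0.1528i)·(-0.7119+0.0000i)  (+0.0031-0.0007i)·(+0.0121-0.1573i)  (+0.4548-0.0204i)·(+0.0155+0.0024i)  (+0.4334+0.0532i)·(-0.0002+0.0008i)
Y_3^-1(R⁻¹ n̂) = +0.306393-0.080597i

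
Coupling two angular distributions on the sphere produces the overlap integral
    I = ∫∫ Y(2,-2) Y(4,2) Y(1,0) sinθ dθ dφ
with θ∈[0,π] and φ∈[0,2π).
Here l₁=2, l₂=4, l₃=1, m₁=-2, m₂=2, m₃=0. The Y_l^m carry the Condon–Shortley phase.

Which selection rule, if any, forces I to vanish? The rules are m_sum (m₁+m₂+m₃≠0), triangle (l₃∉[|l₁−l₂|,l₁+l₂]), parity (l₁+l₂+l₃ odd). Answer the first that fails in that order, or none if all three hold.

m₁+m₂+m₃ = -2 + 2 + 0 = 0  ✓
triangle: need |l₁−l₂| ≤ l₃ ≤ l₁+l₂ = [2,6]; l₃=1 is outside  ✗
parity: l₁+l₂+l₃ = 7 is odd

triangle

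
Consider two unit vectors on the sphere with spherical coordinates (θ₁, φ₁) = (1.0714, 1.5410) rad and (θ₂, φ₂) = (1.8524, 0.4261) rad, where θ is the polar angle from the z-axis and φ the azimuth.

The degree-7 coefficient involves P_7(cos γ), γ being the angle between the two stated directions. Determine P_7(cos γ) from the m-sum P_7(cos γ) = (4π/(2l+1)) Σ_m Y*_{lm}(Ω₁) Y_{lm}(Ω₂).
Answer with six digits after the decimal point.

-0.287032

Term-by-term m-sum for l=7 (normalisation 4π/15 = 0.837758):
  m=-7: Y*=(-0.041603, -0.196565)  Y=(-0.372676, -0.059719)  product (0.003766, 0.075740)
  m=-6: Y*=(-0.403569, 0.072928)  Y=(0.340608, 0.225594)  product (-0.153911, -0.066203)
  m=-5: Y*=(0.056265, 0.374869)  Y=(-0.000629, -0.001003)  product (0.000341, -0.000292)
  m=-4: Y*=(-0.003848, 0.000461)  Y=(-0.046172, -0.343534)  product (0.000336, 0.001301)
  m=-3: Y*=(0.030836, 0.344050)  Y=(-0.035180, 0.116825)  product (-0.041279, -0.008501)
  m=-2: Y*=(0.155982, -0.009306)  Y=(-0.194347, 0.222215)  product (-0.028247, 0.036470)
  m=-1: Y*=(0.008520, 0.285862)  Y=(0.149234, -0.067739)  product (0.020635, 0.042083)
  m=+0: Y*=(0.195140, -0.000000)  Y=(0.277221, 0.000000)  product (0.054097, 0.000000)
  m=+1: Y*=(-0.008520, 0.285862)  Y=(-0.149234, -0.067739)  product (0.020635, -0.042083)
  m=+2: Y*=(0.155982, 0.009306)  Y=(-0.194347, -0.222215)  product (-0.028247, -0.036470)
  m=+3: Y*=(-0.030836, 0.344050)  Y=(0.035180, 0.116825)  product (-0.041279, 0.008501)
  m=+4: Y*=(-0.003848, -0.000461)  Y=(-0.046172, 0.343534)  product (0.000336, -0.001301)
  m=+5: Y*=(-0.056265, 0.374869)  Y=(0.000629, -0.001003)  product (0.000341, 0.000292)
  m=+6: Y*=(-0.403569, -0.072928)  Y=(0.340608, -0.225594)  product (-0.153911, 0.066203)
  m=+7: Y*=(0.041603, -0.196565)  Y=(0.372676, -0.059719)  product (0.003766, -0.075740)
Total Σ_m = (-0.342619, 0.000000). Multiply by 0.837758: (-0.287032, 0.000000). P_7(cos γ) = -0.287032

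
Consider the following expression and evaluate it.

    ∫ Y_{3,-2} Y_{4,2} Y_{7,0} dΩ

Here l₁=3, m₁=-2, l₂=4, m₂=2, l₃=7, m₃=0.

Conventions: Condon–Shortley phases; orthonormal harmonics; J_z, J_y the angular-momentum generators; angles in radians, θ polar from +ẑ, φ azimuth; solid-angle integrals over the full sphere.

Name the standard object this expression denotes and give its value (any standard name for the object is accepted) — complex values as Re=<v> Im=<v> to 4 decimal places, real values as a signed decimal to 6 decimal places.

Gaunt coefficient, +0.081694

This is a Gaunt coefficient — the integral of a triple product of spherical harmonics over the sphere.
m-sum 0 ✓  L=14 even ✓  1≤7≤7 ✓
Π(2lᵢ+1) = 7×9×15 = 945
triangle coeff Δ(3,4,7) = 1/45045
Σ_t [0,0]: t=0:+1/20736 = 1/20736
(3j)²=35/1287 [(3 4 7; 0 0 0)], sign=-1
Σ_t [0,0]: t=0:+1/172800 = 1/172800
(3j)²=7/2145 [(3 4 7; -2 2 0)], sign=-1
⇒ 4πI² = 1715/20449
I = (+1)√(1715/20449/(4π)) = 0.08169418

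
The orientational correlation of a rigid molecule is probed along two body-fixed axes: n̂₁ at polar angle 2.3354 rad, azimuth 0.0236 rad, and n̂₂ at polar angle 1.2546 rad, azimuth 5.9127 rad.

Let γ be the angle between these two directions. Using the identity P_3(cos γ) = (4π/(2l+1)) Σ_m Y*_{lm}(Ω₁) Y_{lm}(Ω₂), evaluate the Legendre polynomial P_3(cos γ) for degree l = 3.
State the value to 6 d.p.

-0.444423

Expand P_3 via completeness: Σ_{m} conj(Y_{3,m}) at Ω₁ times Y_{3,m} at Ω₂ —
  m=-3: Y*=+0.156413+0.011093i  Y=+0.158809+0.321069i  product +0.021278+0.051981i
  m=-2: Y*=-0.368032-0.017384i  Y=+0.211799+0.193768i  product -0.074580-0.074995i
  m=-1: Y*=+0.325505+0.007683i  Y=-0.147895-0.057445i  product -0.047699-0.019835i
  m=+0: Y*=+0.156017-0.000000i  Y=-0.292021+0.000000i  product -0.045560+0.000000i
  m=+1: Y*=-0.325505+0.007683i  Y=+0.147895-0.057445i  product -0.047699+0.019835i
  m=+2: Y*=-0.368032+0.017384i  Y=+0.211799-0.193768i  product -0.074580+0.074995i
  m=+3: Y*=-0.156413+0.011093i  Y=-0.158809+0.321069i  product +0.021278-0.051981i
Σ over m = -0.247562+0.000000i; ×(4π/7) → -0.444423+0.000000i. Real part: -0.444423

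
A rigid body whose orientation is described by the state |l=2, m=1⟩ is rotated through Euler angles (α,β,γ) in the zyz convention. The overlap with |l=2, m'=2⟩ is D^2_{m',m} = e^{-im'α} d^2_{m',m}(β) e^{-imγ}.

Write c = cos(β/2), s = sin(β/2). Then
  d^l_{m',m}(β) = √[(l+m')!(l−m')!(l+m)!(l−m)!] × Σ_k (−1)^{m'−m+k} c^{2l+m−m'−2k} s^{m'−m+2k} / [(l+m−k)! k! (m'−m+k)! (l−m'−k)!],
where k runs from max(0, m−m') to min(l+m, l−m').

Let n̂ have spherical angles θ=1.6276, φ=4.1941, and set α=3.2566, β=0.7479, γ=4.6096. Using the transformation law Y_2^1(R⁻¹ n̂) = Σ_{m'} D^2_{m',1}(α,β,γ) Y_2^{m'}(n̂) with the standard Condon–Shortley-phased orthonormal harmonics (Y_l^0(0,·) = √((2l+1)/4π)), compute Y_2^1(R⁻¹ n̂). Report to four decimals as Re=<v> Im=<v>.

Re=0.2362 Im=-0.1076

Need the full column D^2_{m',1} for m'=−2..2 at α=3.2566, β=0.7479, γ=4.6096.
cos(β/2)=0.930892, sin(β/2)=0.365295
d^2_{-2,1}: single k=3 term ⇒ +0.090753;  D = -0.029649+0.085773i
d^2_{-1,1}: k∈[2..3] ⇒ +0.346903 -0.017806 = +0.329096;  D = +0.071111-0.321322i
d^2_{0,1}: k∈[1..2] ⇒ +0.721800 -0.111149 = +0.610651;  D = -0.062658+0.607428i
d^2_{1,1}: k∈[0..1] ⇒ +0.750925 -0.346903 = +0.404022;  D = -0.004936-0.403992i
d^2_{2,1}: single k=0 term ⇒ -0.589348;  D = -0.074778-0.584584i
Y_2^{m'}(θ=1.6276,φ=4.1941) and Σ D·Y over m':
  (-0.0296+0.0858i)·(-0.1960-0.3314i)  (+0.0711-0.3213i)·(+0.0217-0.0380i)  (-0.0627+0.6074i)·(-0.3123+0.0000i)  (-0.0049-0.4040i)·(-0.0217-0.0380i)  (-0.0748-0.5846i)·(-0.1960+0.3314i)
Y_2^1(R⁻¹ n̂) = +0.236247-0.107615i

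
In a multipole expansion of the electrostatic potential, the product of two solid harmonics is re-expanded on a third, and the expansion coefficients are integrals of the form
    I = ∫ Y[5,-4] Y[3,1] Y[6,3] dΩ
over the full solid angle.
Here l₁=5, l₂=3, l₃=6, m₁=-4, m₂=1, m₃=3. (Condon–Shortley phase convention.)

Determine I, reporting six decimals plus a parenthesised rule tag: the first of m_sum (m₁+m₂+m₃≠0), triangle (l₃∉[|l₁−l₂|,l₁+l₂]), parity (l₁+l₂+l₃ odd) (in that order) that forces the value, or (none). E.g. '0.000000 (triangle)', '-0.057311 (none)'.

0.176531 (none)

Rules hold: Σm=0, L=14 even, 2≤6≤8.
N = 11·7·13 = 1001
Δ = 2!·8!·4!/15! = 1/675675
Racah Σ t=0..2: t=0:+1/8640 t=1:−1/2304 t=2:+1/8640 = -7/34560
⇒ 3j(5 3 6; 0 0 0)² = 7/429, sgn -1
Racah Σ t=1..2: t=1:−1/241920 t=2:+1/40320 = 1/48384
⇒ 3j(5 3 6; -4 1 3)² = 24/1001, sgn -1
4πI² = N·(3j₀)²·(3jₘ)² = 56/143
I = +1·√(0.391608/4π) = 0.17653103
No selection rule forces the value: the integral is nonzero (none).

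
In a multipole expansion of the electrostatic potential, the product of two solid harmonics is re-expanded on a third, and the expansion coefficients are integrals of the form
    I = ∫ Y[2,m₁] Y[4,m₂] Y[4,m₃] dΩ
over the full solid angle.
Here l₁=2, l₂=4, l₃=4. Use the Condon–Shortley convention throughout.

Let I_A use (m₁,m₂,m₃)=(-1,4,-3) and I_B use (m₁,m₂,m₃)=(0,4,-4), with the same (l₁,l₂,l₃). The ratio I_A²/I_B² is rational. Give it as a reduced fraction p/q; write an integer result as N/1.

3/4

l's match ⇒ only the (l;m) 3-j factors differ between A and B.
A: triangle coeff Δ(2,4,4) = 1/13860; Σ_t [2,2]: t=2:+1/1440 = 1/1440; (3j)²=7/165 [(2 4 4; -1 4 -3)], sign=-1
B: triangle coeff Δ(2,4,4) = 1/13860; Σ_t [2,2]: t=2:+1/2880 = 1/2880; (3j)²=28/495 [(2 4 4; 0 4 -4)], sign=+1
I_A²/I_B² = (7/165)/(28/495) = 3/4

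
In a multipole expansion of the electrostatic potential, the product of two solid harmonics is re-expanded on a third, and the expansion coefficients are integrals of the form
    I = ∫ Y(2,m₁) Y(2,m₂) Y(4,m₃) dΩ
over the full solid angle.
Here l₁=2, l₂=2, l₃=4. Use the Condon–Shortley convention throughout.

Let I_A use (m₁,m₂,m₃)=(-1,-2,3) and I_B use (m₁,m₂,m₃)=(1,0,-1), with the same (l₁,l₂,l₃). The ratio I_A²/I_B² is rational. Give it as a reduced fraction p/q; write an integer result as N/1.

7/6

Same 2,2,4: normalisation and zero-m 3j drop out of the ratio.
A: Δ: 0! 4! 4! / 9! → 1/630; sum: t=0:+1/144 = 1/144; 3j²(2 2 4; -1 -2 3) = Δ·Π!·Σ² = 1/18  (sign -1)
B: Δ: 0! 4! 4! / 9! → 1/630; sum: t=0:+1/24 = 1/24; 3j²(2 2 4; 1 0 -1) = Δ·Π!·Σ² = 1/21  (sign -1)
I_A²/I_B² = (1/18)/(1/21) = 7/6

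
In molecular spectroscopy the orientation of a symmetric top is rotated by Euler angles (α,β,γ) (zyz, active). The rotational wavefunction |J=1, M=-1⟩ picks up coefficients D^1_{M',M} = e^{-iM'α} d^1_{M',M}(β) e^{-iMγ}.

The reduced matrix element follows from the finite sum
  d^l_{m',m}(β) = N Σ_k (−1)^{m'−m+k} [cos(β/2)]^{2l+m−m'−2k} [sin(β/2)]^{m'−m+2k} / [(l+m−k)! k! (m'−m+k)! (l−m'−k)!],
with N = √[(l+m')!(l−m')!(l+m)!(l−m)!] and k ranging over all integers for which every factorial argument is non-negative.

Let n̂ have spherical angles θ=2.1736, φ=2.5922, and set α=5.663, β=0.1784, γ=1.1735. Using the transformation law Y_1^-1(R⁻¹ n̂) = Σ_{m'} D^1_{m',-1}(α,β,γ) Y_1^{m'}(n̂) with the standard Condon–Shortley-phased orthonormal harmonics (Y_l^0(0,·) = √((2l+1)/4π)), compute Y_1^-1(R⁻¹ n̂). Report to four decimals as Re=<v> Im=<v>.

Need the full column D^1_{m',-1} for m'=−1..1 at α=5.6630, β=0.1784, γ=1.1735.
cos(β/2)=0.996024, sin(β/2)=0.089082
d^1_{-1,-1}: single k=0 term ⇒ +0.992064;  D = +0.844036+0.521340i
d^1_{0,-1}: single k=0 term ⇒ -0.125480;  D = -0.048551-0.115706i
d^1_{1,-1}: single k=0 term ⇒ +0.007936;  D = -0.001754+0.007739i
Y_1^{m'}(θ=2.1736,φ=2.5922) and Σ D·Y over m':
  (+0.8440+0.5213i)·(-0.2427-0.1486i)  (-0.0486-0.1157i)·(-0.2770+0.0000i)  (-0.0018+0.0077i)·(+0.2427-0.1486i)
Y_1^-1(R⁻¹ n̂) = -0.113214-0.217780i

Re=-0.1132 Im=-0.2178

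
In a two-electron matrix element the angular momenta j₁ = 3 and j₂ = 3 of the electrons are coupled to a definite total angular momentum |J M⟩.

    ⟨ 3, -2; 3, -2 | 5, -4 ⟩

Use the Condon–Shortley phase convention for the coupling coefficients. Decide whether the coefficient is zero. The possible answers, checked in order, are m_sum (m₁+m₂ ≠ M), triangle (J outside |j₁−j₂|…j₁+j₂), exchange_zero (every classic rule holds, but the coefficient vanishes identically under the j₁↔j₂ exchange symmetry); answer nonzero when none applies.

exchange_zero

m-sum: m₁+m₂ = -2+(-2) = -4, M = -4  ✓
triangle: |j₁−j₂| = 0 ≤ J = 5 ≤ j₁+j₂ = 6  ✓
exchange: j₁=j₂ and m₁=m₂, and (−1)^(j₁+j₂−J) = (−1)^1 = −1 forces ⟨j₁m₁;j₂m₂|JM⟩ = −⟨j₂m₂;j₁m₁|JM⟩ = −⟨j₁m₁;j₂m₂|JM⟩ ⇒ the coefficient vanishes identically
Racah sum check: Σ_k collapses to 0 ⇒ CG = 0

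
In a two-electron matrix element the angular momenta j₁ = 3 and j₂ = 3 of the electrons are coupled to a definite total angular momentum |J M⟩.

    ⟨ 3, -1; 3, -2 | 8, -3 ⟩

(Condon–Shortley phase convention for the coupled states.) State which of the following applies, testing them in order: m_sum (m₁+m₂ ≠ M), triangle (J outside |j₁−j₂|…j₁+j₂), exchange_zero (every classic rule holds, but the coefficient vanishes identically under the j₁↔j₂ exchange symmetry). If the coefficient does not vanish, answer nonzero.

triangle

m-sum: m₁+m₂ = -1+(-2) = -3, M = -3  ✓
triangle: need |j₁−j₂| ≤ J ≤ j₁+j₂, i.e. J ∈ [0, 6]; J = 8 is outside ✗ ⇒ coefficient is 0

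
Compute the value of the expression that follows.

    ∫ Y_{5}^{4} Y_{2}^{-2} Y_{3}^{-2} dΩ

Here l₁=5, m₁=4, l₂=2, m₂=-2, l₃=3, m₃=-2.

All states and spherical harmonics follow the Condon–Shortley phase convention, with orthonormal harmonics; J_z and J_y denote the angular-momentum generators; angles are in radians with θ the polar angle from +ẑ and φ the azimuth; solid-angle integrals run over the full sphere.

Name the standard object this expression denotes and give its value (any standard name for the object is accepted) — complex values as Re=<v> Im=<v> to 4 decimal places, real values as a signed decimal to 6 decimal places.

Gaunt coefficient, +0.268967

This is a Gaunt coefficient — the integral of a triple product of spherical harmonics over the sphere.
Rules hold: Σm=0, L=10 even, 3≤3≤7.
N = 11·5·7 = 385
Δ = 4!·6!·0!/11! = 1/2310
Racah Σ t=2..2: t=2:+1/144 = 1/144
⇒ 3j(5 2 3; 0 0 0)² = 10/231, sgn -1
Racah Σ t=0..0: t=0:+1/2880 = 1/2880
⇒ 3j(5 2 3; 4 -2 -2)² = 3/55, sgn -1
4πI² = N·(3j₀)²·(3jₘ)² = 10/11
I = +1·√(0.909091/4π) = 0.26896683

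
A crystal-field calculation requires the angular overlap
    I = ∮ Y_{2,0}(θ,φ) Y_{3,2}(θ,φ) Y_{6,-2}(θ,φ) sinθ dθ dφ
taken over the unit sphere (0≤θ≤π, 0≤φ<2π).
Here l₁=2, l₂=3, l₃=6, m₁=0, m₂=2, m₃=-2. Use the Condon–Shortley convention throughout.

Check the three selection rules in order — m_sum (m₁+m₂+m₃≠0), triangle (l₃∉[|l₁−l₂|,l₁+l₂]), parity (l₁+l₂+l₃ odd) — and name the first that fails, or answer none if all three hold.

triangle

azimuthal sum: 0 + 2 − 2 = 0  ✓
l₃ must lie in [1,5]; have l₃=6  ✗
L = 2 + 3 + 6 = 11 (odd)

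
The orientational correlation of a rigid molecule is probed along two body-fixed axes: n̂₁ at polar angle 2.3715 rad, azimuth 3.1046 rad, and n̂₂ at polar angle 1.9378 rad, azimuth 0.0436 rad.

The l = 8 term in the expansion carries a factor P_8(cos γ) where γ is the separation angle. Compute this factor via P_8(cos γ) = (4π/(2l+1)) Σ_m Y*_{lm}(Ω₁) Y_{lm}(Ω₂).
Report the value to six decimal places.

Expand P_8 via completeness: Σ_{m} conj(Y_{8,m}) at Ω₁ times Y_{8,m} at Ω₂ —
  term(m=-8) = 0.00675 - 0.00508j   from Y*(Ω₁)=0.02721 - 0.00830j, Y(Ω₂)=0.27910 - 0.10150j
  term(m=-7) = -0.04528 + 0.02865j   from Y*(Ω₁)=0.11342 - 0.03004j, Y(Ω₂)=-0.43557 + 0.13722j
  term(m=-6) = 0.05920 - 0.03109j   from Y*(Ω₁)=0.28137 - 0.06350j, Y(Ω₂)=0.22394 - 0.05996j
  term(m=-5) = 0.09177 - 0.03912j   from Y*(Ω₁)=0.44384 - 0.08304j, Y(Ω₂)=0.21571 - 0.04778j
  term(m=-4) = -0.11953 + 0.03993j   from Y*(Ω₁)=0.38219 - 0.05697j, Y(Ω₂)=-0.32118 + 0.05659j
  term(m=-3) = 0.00066 - 0.00016j   from Y*(Ω₁)=-0.00882 + 0.00098j, Y(Ω₂)=-0.07555 + 0.00994j
  term(m=-2) = -0.12316 + 0.02003j   from Y*(Ω₁)=-0.37416 + 0.02773j, Y(Ω₂)=0.33132 - 0.02896j
  term(m=-1) = -0.00226 + 0.00018j   from Y*(Ω₁)=-0.17621 + 0.00652j, Y(Ω₂)=0.01285 - 0.00056j
  term(m=+0) = -0.10764 + 0.00000j   from Y*(Ω₁)=0.32708 + 0.00000j, Y(Ω₂)=-0.32910 + 0.00000j
  term(m=+1) = -0.00226 - 0.00018j   from Y*(Ω₁)=0.17621 + 0.00652j, Y(Ω₂)=-0.01285 - 0.00056j
  term(m=+2) = -0.12316 - 0.02003j   from Y*(Ω₁)=-0.37416 - 0.02773j, Y(Ω₂)=0.33132 + 0.02896j
  term(m=+3) = 0.00066 + 0.00016j   from Y*(Ω₁)=0.00882 + 0.00098j, Y(Ω₂)=0.07555 + 0.00994j
  term(m=+4) = -0.11953 - 0.03993j   from Y*(Ω₁)=0.38219 + 0.05697j, Y(Ω₂)=-0.32118 - 0.05659j
  term(m=+5) = 0.09177 + 0.03912j   from Y*(Ω₁)=-0.44384 - 0.08304j, Y(Ω₂)=-0.21571 - 0.04778j
  term(m=+6) = 0.05920 + 0.03109j   from Y*(Ω₁)=0.28137 + 0.06350j, Y(Ω₂)=0.22394 + 0.05996j
  term(m=+7) = -0.04528 - 0.02865j   from Y*(Ω₁)=-0.11342 - 0.03004j, Y(Ω₂)=0.43557 + 0.13722j
  term(m=+8) = 0.00675 + 0.00508j   from Y*(Ω₁)=0.02721 + 0.00830j, Y(Ω₂)=0.27910 + 0.10150j
Σ over m = -0.37134 + 0.00000j; ×(4π/17) → -0.27449 + 0.00000j. Real part: -0.274493

-0.274493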